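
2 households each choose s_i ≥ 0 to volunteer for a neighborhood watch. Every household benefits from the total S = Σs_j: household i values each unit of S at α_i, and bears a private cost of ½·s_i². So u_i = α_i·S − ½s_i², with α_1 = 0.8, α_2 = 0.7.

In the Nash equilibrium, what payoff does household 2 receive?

0.805

Household i's FOC: ∂u_i/∂s_i = α_i − s_i = 0, so s_i* = α_i.
NE contributions = (0.8, 0.7); S = 1.5.
u_2 = α_2·S − ½·(s_2)² = 0.7·1.5 − ½·0.7² = 0.805.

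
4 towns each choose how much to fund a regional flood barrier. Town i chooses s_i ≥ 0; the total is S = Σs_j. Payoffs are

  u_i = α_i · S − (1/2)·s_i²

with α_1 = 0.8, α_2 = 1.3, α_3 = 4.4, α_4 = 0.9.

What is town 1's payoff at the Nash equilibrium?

Town i's FOC: ∂u_i/∂s_i = α_i − s_i = 0, so s_i* = α_i.
NE contributions = (0.8, 1.3, 4.4, 0.9); S = 7.4.
u_1 = α_1·S − ½·(s_1)² = 0.8·7.4 − ½·0.8² = 5.6.

5.6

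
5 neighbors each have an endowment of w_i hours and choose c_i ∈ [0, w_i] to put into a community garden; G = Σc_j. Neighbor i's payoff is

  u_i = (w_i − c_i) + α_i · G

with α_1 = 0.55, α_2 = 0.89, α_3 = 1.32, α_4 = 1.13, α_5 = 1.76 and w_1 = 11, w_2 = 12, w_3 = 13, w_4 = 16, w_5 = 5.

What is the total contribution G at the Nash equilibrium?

∂u_i/∂c_i = α_i − 1, so neighbor i contributes w_i if α_i > 1, else 0.
α_i > 1 for i ∈ {3, 4, 5}; NE contributions (0, 0, 13, 16, 5), G = 34.

34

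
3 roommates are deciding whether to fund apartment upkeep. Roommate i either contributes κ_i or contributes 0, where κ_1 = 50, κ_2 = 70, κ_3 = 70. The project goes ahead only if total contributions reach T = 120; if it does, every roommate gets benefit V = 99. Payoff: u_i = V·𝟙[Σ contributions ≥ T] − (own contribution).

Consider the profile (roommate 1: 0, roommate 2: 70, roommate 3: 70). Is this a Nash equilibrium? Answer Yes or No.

Yes

Total = 140 ≥ 120: provided.
Roommate 1 (pledges 0, payoff 99): pledging 50 → total 190, payoff 49. No gain.
Roommate 2 (pledges 70, payoff 29): dropping to 0 → total 70, payoff 0. No gain.
Roommate 3 (pledges 70, payoff 29): dropping to 0 → total 70, payoff 0. No gain.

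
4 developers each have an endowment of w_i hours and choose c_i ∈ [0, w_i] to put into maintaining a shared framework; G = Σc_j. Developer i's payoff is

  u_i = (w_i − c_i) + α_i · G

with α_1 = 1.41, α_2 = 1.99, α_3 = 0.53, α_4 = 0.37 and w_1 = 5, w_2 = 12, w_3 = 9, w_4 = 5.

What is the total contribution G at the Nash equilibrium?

∂u_i/∂c_i = α_i − 1, so developer i contributes w_i if α_i > 1, else 0.
α_i > 1 for i ∈ {1, 2}; NE contributions (5, 12, 0, 0), G = 17.

17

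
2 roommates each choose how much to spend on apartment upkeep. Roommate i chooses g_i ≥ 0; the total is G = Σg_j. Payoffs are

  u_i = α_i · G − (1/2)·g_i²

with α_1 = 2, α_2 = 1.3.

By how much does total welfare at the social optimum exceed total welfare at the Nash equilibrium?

2.845

Roommate i's FOC: ∂u_i/∂g_i = α_i − g_i = 0, so g_i* = α_i.
NE contributions = (2, 1.3); G = 3.3.
W^NE = (Σα)·G − ½Σα_i² = 3.3² − ½·5.69 = 8.045.
Planner sets g_i = Σα_j = 3.3 for every i, so G^SO = 2·3.3 = 6.6.
W^SO = (Σα)·G^SO − ½·2·(Σα)² = (2/2)·3.3² = 10.89.
Deadweight loss = W^SO − W^NE = 2.845.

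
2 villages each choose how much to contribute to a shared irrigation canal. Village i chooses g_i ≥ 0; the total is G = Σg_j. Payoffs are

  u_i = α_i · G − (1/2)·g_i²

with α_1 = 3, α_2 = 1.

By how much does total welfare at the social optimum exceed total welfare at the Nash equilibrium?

5

Village i's FOC: ∂u_i/∂g_i = α_i − g_i = 0, so g_i* = α_i.
NE contributions = (3, 1); G = 4.
W^NE = (Σα)·G − ½Σα_i² = 4² − ½·10 = 11.
Planner sets g_i = Σα_j = 4 for every i, so G^SO = 2·4 = 8.
W^SO = (Σα)·G^SO − ½·2·(Σα)² = (2/2)·4² = 16.
Deadweight loss = W^SO − W^NE = 5.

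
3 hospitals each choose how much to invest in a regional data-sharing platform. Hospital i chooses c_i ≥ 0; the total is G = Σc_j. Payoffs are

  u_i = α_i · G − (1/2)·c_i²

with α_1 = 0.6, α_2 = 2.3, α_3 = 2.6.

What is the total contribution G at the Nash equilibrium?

5.5

Hospital i's FOC: ∂u_i/∂c_i = α_i − c_i = 0, so c_i* = α_i.
NE contributions = (0.6, 2.3, 2.6); G = 5.5.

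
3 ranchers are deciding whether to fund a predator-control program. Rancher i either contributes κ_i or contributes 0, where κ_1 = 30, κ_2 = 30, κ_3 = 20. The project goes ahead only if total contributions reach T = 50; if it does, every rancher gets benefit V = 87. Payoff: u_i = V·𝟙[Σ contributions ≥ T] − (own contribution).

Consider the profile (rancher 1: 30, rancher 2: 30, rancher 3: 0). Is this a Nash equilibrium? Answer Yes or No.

Total = 60 ≥ 50: provided.
Rancher 1 (pledges 30, payoff 57): dropping to 0 → total 30, payoff 0. No gain.
Rancher 2 (pledges 30, payoff 57): dropping to 0 → total 30, payoff 0. No gain.
Rancher 3 (pledges 0, payoff 87): pledging 20 → total 80, payoff 67. No gain.

Yes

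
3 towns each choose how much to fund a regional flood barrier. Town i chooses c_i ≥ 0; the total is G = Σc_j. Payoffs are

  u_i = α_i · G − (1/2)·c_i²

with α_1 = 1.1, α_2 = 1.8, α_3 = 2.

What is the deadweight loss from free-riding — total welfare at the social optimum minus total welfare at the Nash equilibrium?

Town i's FOC: ∂u_i/∂c_i = α_i − c_i = 0, so c_i* = α_i.
NE contributions = (1.1, 1.8, 2); G = 4.9.
W^NE = (Σα)·G − ½Σα_i² = 4.9² − ½·8.45 = 19.785.
Planner sets c_i = Σα_j = 4.9 for every i, so G^SO = 3·4.9 = 14.7.
W^SO = (Σα)·G^SO − ½·3·(Σα)² = (3/2)·4.9² = 36.015.
Deadweight loss = W^SO − W^NE = 16.23.

16.23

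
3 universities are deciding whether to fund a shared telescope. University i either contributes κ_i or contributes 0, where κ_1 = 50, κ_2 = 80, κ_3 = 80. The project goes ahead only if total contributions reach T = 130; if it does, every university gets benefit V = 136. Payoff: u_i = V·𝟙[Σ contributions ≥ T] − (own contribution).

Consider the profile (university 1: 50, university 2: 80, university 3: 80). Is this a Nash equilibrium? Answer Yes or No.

No

Total = 210 ≥ 130: provided.
University 1 (pledges 50, payoff 86): dropping to 0 → total 160, payoff 136. Profitable deviation.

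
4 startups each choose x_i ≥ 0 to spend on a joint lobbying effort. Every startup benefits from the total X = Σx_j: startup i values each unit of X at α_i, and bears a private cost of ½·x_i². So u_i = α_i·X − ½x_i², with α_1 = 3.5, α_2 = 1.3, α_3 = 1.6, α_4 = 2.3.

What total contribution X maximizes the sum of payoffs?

Planner FOC: ∂(Σu_j)/∂x_i = (Σα_j) − x_i = 0, so x_i^SO = Σα_j = 8.7 for every i; X^SO = 34.8.

34.8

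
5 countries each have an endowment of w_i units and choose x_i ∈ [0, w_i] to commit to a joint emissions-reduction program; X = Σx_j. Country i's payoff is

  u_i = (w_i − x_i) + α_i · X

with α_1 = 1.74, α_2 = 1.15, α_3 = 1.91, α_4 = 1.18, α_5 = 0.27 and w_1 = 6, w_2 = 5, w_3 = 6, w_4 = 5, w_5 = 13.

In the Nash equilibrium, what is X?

22

∂u_i/∂x_i = α_i − 1, so country i contributes w_i if α_i > 1, else 0.
α_i > 1 for i ∈ {1, 2, 3, 4}; NE contributions (6, 5, 6, 5, 0), X = 22.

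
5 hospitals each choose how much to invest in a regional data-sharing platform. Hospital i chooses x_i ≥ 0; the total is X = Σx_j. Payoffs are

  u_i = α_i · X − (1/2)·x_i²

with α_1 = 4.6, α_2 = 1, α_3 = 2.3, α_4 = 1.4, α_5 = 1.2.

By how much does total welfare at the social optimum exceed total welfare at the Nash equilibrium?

180.8

Hospital i's FOC: ∂u_i/∂x_i = α_i − x_i = 0, so x_i* = α_i.
NE contributions = (4.6, 1, 2.3, 1.4, 1.2); X = 10.5.
W^NE = (Σα)·X − ½Σα_i² = 10.5² − ½·30.85 = 94.825.
Planner sets x_i = Σα_j = 10.5 for every i, so X^SO = 5·10.5 = 52.5.
W^SO = (Σα)·X^SO − ½·5·(Σα)² = (5/2)·10.5² = 275.625.
Deadweight loss = W^SO − W^NE = 180.8.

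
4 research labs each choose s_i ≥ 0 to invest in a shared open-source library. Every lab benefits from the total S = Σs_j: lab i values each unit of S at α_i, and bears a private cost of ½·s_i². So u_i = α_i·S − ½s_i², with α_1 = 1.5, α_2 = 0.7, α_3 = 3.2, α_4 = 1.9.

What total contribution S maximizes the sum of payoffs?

29.2

Planner FOC: ∂(Σu_j)/∂s_i = (Σα_j) − s_i = 0, so s_i^SO = Σα_j = 7.3 for every i; S^SO = 29.2.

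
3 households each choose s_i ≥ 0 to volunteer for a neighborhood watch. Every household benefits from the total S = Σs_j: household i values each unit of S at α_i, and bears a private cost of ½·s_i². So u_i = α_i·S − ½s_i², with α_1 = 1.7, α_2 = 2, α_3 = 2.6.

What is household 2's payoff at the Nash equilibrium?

Household i's FOC: ∂u_i/∂s_i = α_i − s_i = 0, so s_i* = α_i.
NE contributions = (1.7, 2, 2.6); S = 6.3.
u_2 = α_2·S − ½·(s_2)² = 2·6.3 − ½·2² = 10.6.

10.6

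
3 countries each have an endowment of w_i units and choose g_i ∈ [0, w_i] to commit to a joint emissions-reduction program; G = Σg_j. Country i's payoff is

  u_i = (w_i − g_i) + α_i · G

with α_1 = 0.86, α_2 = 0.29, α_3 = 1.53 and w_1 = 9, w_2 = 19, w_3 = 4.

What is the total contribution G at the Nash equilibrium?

4

∂u_i/∂g_i = α_i − 1, so country i contributes w_i if α_i > 1, else 0.
α_i > 1 for i ∈ {3}; NE contributions (0, 0, 4), G = 4.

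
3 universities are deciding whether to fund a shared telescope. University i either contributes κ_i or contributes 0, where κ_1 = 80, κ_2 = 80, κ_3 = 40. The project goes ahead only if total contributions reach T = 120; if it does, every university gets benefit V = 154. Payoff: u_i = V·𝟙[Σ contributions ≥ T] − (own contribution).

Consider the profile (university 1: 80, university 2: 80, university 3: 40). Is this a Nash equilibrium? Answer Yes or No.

Total = 200 ≥ 120: provided.
University 1 (pledges 80, payoff 74): dropping to 0 → total 120, payoff 154. Profitable deviation.

No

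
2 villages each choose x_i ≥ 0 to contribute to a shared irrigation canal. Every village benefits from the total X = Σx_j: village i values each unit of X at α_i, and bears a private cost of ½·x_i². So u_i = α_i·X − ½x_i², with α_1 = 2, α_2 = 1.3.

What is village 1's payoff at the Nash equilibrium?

4.6

Village i's FOC: ∂u_i/∂x_i = α_i − x_i = 0, so x_i* = α_i.
NE contributions = (2, 1.3); X = 3.3.
u_1 = α_1·X − ½·(x_1)² = 2·3.3 − ½·2² = 4.6.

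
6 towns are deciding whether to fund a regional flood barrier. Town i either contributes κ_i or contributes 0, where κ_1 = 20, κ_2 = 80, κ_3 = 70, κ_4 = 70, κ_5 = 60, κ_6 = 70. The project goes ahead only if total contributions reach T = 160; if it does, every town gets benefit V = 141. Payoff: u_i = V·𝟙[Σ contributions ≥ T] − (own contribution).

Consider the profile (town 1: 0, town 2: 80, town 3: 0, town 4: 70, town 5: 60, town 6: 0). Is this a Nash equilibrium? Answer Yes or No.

Total = 210 ≥ 160: provided.
Town 1 (pledges 0, payoff 141): pledging 20 → total 230, payoff 121. No gain.
Town 2 (pledges 80, payoff 61): dropping to 0 → total 130, payoff 0. No gain.
Town 3 (pledges 0, payoff 141): pledging 70 → total 280, payoff 71. No gain.
Town 4 (pledges 70, payoff 71): dropping to 0 → total 140, payoff 0. No gain.
Town 5 (pledges 60, payoff 81): dropping to 0 → total 150, payoff 0. No gain.
Town 6 (pledges 0, payoff 141): pledging 70 → total 280, payoff 71. No gain.

Yes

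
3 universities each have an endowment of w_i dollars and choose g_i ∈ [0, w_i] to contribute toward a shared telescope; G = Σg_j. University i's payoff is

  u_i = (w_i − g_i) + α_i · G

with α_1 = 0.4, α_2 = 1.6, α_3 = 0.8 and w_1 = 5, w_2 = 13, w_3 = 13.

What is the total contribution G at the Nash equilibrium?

13

∂u_i/∂g_i = α_i − 1, so university i contributes w_i if α_i > 1, else 0.
α_i > 1 for i ∈ {2}; NE contributions (0, 13, 0), G = 13.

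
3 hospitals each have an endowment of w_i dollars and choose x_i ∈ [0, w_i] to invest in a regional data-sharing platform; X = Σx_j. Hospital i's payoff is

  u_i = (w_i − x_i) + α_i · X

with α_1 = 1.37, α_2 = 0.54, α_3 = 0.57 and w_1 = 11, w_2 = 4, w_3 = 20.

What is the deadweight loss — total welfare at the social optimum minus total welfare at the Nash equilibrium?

35.52

∂u_i/∂x_i = α_i − 1, so hospital i contributes w_i if α_i > 1, else 0.
α_i > 1 for i ∈ {1}; NE contributions (11, 0, 0), X = 11.
W^NE = Σw_i − X^NE + (Σα_i)·X^NE = 35 + 1.48·11 = 51.28.
Planner: ∂(Σu_j)/∂x_i = Σα_j − 1 = 1.48 > 0, so everyone contributes w_i; X^SO = 35, W^SO = 35 + 1.48·35 = 86.8.
Deadweight loss = 35.52.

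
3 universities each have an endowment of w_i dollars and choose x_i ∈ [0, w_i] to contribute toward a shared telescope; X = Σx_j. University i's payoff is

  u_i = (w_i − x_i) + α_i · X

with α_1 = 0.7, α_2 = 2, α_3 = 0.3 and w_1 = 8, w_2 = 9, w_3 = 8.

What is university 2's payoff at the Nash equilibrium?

∂u_i/∂x_i = α_i − 1, so university i contributes w_i if α_i > 1, else 0.
α_i > 1 for i ∈ {2}; NE contributions (0, 9, 0), X = 9.
u_2 = (9 − 9) + 2·9 = 18.

18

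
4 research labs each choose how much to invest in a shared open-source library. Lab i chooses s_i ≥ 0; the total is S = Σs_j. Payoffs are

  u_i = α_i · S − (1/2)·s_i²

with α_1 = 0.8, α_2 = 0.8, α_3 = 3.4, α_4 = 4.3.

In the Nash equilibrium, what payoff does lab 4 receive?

30.745

Lab i's FOC: ∂u_i/∂s_i = α_i − s_i = 0, so s_i* = α_i.
NE contributions = (0.8, 0.8, 3.4, 4.3); S = 9.3.
u_4 = α_4·S − ½·(s_4)² = 4.3·9.3 − ½·4.3² = 30.745.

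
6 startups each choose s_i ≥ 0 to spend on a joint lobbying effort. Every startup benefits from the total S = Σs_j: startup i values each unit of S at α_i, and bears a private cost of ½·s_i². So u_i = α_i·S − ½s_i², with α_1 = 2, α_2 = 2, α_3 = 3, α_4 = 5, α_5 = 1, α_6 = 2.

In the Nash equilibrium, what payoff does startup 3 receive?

40.5

Startup i's FOC: ∂u_i/∂s_i = α_i − s_i = 0, so s_i* = α_i.
NE contributions = (2, 2, 3, 5, 1, 2); S = 15.
u_3 = α_3·S − ½·(s_3)² = 3·15 − ½·3² = 40.5.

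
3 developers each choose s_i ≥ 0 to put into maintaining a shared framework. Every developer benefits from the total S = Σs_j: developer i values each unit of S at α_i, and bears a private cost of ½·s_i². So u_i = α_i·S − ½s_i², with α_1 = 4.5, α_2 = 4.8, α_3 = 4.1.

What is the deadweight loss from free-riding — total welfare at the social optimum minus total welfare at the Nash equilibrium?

Developer i's FOC: ∂u_i/∂s_i = α_i − s_i = 0, so s_i* = α_i.
NE contributions = (4.5, 4.8, 4.1); S = 13.4.
W^NE = (Σα)·S − ½Σα_i² = 13.4² − ½·60.1 = 149.51.
Planner sets s_i = Σα_j = 13.4 for every i, so S^SO = 3·13.4 = 40.2.
W^SO = (Σα)·S^SO − ½·3·(Σα)² = (3/2)·13.4² = 269.34.
Deadweight loss = W^SO − W^NE = 119.83.

119.83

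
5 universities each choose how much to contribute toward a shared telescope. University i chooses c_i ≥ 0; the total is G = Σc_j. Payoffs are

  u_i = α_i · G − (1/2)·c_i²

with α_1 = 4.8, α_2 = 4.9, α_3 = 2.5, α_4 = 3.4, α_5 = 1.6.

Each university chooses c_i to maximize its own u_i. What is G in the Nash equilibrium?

17.2

University i's FOC: ∂u_i/∂c_i = α_i − c_i = 0, so c_i* = α_i.
NE contributions = (4.8, 4.9, 2.5, 3.4, 1.6); G = 17.2.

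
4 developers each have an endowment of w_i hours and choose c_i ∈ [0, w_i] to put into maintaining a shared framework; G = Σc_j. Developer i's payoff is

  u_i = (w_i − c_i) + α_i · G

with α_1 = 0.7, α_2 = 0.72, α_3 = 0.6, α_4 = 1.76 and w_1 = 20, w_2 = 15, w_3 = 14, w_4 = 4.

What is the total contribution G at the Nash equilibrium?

∂u_i/∂c_i = α_i − 1, so developer i contributes w_i if α_i > 1, else 0.
α_i > 1 for i ∈ {4}; NE contributions (0, 0, 0, 4), G = 4.

4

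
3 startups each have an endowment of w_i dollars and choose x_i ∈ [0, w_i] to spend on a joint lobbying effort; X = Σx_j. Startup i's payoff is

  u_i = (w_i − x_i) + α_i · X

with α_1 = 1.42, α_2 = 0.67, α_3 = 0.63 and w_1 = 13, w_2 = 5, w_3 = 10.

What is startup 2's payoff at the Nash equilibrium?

∂u_i/∂x_i = α_i − 1, so startup i contributes w_i if α_i > 1, else 0.
α_i > 1 for i ∈ {1}; NE contributions (13, 0, 0), X = 13.
u_2 = (5 − 0) + 0.67·13 = 13.71.

13.71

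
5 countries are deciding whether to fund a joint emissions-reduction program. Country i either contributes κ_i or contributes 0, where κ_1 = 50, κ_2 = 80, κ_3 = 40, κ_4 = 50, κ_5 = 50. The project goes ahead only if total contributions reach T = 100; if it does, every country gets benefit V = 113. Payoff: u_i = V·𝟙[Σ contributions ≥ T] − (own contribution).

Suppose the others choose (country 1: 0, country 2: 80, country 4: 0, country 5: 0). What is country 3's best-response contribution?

Others' total = 80. Contributing 40 brings total to 120 ≥ 100: gain V − κ_3 = 73.
Best response: 40.

40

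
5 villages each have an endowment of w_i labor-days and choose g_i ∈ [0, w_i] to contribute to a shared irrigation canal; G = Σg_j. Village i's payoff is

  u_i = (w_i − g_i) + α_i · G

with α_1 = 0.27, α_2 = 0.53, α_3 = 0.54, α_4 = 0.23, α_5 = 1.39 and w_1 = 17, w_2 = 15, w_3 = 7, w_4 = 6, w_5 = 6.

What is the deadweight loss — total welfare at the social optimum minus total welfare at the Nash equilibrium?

88.2

∂u_i/∂g_i = α_i − 1, so village i contributes w_i if α_i > 1, else 0.
α_i > 1 for i ∈ {5}; NE contributions (0, 0, 0, 0, 6), G = 6.
W^NE = Σw_i − G^NE + (Σα_i)·G^NE = 51 + 1.96·6 = 62.76.
Planner: ∂(Σu_j)/∂g_i = Σα_j − 1 = 1.96 > 0, so everyone contributes w_i; G^SO = 51, W^SO = 51 + 1.96·51 = 150.96.
Deadweight loss = 88.2.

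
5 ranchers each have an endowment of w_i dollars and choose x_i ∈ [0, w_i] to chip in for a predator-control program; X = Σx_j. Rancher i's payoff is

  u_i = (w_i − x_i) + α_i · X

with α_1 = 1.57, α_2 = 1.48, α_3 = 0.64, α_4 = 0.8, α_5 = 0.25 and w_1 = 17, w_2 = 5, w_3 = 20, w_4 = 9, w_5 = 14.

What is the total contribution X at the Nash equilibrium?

∂u_i/∂x_i = α_i − 1, so rancher i contributes w_i if α_i > 1, else 0.
α_i > 1 for i ∈ {1, 2}; NE contributions (17, 5, 0, 0, 0), X = 22.

22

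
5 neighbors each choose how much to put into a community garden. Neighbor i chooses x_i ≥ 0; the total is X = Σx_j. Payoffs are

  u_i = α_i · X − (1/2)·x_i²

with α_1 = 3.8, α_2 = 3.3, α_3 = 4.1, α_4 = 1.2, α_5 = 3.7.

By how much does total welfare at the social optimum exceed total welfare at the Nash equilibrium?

Neighbor i's FOC: ∂u_i/∂x_i = α_i − x_i = 0, so x_i* = α_i.
NE contributions = (3.8, 3.3, 4.1, 1.2, 3.7); X = 16.1.
W^NE = (Σα)·X − ½Σα_i² = 16.1² − ½·57.27 = 230.575.
Planner sets x_i = Σα_j = 16.1 for every i, so X^SO = 5·16.1 = 80.5.
W^SO = (Σα)·X^SO − ½·5·(Σα)² = (5/2)·16.1² = 648.025.
Deadweight loss = W^SO − W^NE = 417.45.

417.45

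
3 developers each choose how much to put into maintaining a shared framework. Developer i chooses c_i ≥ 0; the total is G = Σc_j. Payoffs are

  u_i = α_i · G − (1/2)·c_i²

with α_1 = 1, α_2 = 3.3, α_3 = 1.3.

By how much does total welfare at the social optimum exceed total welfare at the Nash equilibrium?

Developer i's FOC: ∂u_i/∂c_i = α_i − c_i = 0, so c_i* = α_i.
NE contributions = (1, 3.3, 1.3); G = 5.6.
W^NE = (Σα)·G − ½Σα_i² = 5.6² − ½·13.58 = 24.57.
Planner sets c_i = Σα_j = 5.6 for every i, so G^SO = 3·5.6 = 16.8.
W^SO = (Σα)·G^SO − ½·3·(Σα)² = (3/2)·5.6² = 47.04.
Deadweight loss = W^SO − W^NE = 22.47.

22.47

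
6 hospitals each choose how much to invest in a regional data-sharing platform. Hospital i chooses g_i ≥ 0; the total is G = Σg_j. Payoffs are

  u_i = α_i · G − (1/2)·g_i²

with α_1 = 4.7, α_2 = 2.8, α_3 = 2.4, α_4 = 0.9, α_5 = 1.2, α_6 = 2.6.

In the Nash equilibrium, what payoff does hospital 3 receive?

Hospital i's FOC: ∂u_i/∂g_i = α_i − g_i = 0, so g_i* = α_i.
NE contributions = (4.7, 2.8, 2.4, 0.9, 1.2, 2.6); G = 14.6.
u_3 = α_3·G − ½·(g_3)² = 2.4·14.6 − ½·2.4² = 32.16.

32.16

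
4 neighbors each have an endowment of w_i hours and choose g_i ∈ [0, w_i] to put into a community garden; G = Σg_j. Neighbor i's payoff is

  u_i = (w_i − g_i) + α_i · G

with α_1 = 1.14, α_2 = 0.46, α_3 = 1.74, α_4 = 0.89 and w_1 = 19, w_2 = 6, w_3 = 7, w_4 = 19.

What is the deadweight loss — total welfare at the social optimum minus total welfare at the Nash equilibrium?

80.75

∂u_i/∂g_i = α_i − 1, so neighbor i contributes w_i if α_i > 1, else 0.
α_i > 1 for i ∈ {1, 3}; NE contributions (19, 0, 7, 0), G = 26.
W^NE = Σw_i − G^NE + (Σα_i)·G^NE = 51 + 3.23·26 = 134.98.
Planner: ∂(Σu_j)/∂g_i = Σα_j − 1 = 3.23 > 0, so everyone contributes w_i; G^SO = 51, W^SO = 51 + 3.23·51 = 215.73.
Deadweight loss = 80.75.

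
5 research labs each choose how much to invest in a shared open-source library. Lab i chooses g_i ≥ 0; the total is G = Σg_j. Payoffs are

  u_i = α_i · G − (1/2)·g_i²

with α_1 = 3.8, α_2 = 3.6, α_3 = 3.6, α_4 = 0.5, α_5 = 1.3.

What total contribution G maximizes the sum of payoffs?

64

Planner FOC: ∂(Σu_j)/∂g_i = (Σα_j) − g_i = 0, so g_i^SO = Σα_j = 12.8 for every i; G^SO = 64.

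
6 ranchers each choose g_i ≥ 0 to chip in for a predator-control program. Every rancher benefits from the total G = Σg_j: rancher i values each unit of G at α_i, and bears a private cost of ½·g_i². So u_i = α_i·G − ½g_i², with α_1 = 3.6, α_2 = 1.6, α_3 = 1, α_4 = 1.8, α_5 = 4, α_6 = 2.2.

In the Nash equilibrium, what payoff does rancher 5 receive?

48.8

Rancher i's FOC: ∂u_i/∂g_i = α_i − g_i = 0, so g_i* = α_i.
NE contributions = (3.6, 1.6, 1, 1.8, 4, 2.2); G = 14.2.
u_5 = α_5·G − ½·(g_5)² = 4·14.2 − ½·4² = 48.8.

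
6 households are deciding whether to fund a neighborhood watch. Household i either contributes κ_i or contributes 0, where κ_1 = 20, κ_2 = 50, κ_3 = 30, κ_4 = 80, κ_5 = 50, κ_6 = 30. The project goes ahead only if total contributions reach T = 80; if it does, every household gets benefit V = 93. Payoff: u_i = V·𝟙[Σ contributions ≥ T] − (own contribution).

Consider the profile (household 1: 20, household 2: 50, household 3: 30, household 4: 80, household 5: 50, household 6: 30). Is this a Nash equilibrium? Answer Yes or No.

No

Total = 260 ≥ 80: provided.
Household 1 (pledges 20, payoff 73): dropping to 0 → total 240, payoff 93. Profitable deviation.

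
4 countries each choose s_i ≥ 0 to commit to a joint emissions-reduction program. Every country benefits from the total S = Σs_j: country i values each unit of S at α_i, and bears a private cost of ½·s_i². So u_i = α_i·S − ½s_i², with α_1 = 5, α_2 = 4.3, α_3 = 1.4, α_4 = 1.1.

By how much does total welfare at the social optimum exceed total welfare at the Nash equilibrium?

162.57

Country i's FOC: ∂u_i/∂s_i = α_i − s_i = 0, so s_i* = α_i.
NE contributions = (5, 4.3, 1.4, 1.1); S = 11.8.
W^NE = (Σα)·S − ½Σα_i² = 11.8² − ½·46.66 = 115.91.
Planner sets s_i = Σα_j = 11.8 for every i, so S^SO = 4·11.8 = 47.2.
W^SO = (Σα)·S^SO − ½·4·(Σα)² = (4/2)·11.8² = 278.48.
Deadweight loss = W^SO − W^NE = 162.57.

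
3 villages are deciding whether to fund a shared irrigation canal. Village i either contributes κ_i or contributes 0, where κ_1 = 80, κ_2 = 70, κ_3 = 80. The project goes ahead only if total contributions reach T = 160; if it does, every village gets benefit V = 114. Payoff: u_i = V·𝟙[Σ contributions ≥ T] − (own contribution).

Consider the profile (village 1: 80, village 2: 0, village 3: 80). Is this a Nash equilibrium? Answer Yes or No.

Total = 160 ≥ 160: provided.
Village 1 (pledges 80, payoff 34): dropping to 0 → total 80, payoff 0. No gain.
Village 2 (pledges 0, payoff 114): pledging 70 → total 230, payoff 44. No gain.
Village 3 (pledges 80, payoff 34): dropping to 0 → total 80, payoff 0. No gain.

Yes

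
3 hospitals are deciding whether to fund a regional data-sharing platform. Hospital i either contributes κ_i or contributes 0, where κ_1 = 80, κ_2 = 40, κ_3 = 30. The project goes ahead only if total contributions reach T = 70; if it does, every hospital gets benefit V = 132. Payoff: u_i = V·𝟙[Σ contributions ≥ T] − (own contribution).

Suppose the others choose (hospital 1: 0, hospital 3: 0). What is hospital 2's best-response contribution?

0

Others' total = 0. Even contributing 40 gives 40 < 70: no benefit either way.
Best response: 0.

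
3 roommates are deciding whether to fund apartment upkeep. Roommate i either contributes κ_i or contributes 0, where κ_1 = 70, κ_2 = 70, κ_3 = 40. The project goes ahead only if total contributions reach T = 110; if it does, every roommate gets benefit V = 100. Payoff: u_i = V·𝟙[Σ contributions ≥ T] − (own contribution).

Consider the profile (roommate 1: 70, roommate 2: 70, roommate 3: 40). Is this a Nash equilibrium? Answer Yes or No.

Total = 180 ≥ 110: provided.
Roommate 1 (pledges 70, payoff 30): dropping to 0 → total 110, payoff 100. Profitable deviation.

No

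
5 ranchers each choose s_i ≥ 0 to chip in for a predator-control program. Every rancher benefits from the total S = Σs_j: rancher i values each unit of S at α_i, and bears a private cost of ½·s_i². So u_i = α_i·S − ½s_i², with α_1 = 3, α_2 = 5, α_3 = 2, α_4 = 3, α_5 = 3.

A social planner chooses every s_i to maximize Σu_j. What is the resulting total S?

80

Planner FOC: ∂(Σu_j)/∂s_i = (Σα_j) − s_i = 0, so s_i^SO = Σα_j = 16 for every i; S^SO = 80.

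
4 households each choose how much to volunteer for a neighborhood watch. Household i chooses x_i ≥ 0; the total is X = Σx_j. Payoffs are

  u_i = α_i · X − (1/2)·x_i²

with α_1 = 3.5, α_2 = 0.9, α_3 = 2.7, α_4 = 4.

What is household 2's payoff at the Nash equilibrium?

Household i's FOC: ∂u_i/∂x_i = α_i − x_i = 0, so x_i* = α_i.
NE contributions = (3.5, 0.9, 2.7, 4); X = 11.1.
u_2 = α_2·X − ½·(x_2)² = 0.9·11.1 − ½·0.9² = 9.585.

9.585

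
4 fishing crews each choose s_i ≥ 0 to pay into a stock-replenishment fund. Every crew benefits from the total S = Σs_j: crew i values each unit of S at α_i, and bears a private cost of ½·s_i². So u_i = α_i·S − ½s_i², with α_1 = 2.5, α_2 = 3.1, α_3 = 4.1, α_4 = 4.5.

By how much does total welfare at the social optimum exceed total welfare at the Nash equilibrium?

Crew i's FOC: ∂u_i/∂s_i = α_i − s_i = 0, so s_i* = α_i.
NE contributions = (2.5, 3.1, 4.1, 4.5); S = 14.2.
W^NE = (Σα)·S − ½Σα_i² = 14.2² − ½·52.92 = 175.18.
Planner sets s_i = Σα_j = 14.2 for every i, so S^SO = 4·14.2 = 56.8.
W^SO = (Σα)·S^SO − ½·4·(Σα)² = (4/2)·14.2² = 403.28.
Deadweight loss = W^SO − W^NE = 228.1.

228.1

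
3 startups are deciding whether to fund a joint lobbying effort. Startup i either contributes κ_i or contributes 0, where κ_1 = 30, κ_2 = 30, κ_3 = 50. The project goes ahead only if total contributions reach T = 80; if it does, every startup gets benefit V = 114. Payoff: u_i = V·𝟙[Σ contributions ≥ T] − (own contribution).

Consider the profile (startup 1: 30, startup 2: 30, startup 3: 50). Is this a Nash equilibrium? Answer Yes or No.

Total = 110 ≥ 80: provided.
Startup 1 (pledges 30, payoff 84): dropping to 0 → total 80, payoff 114. Profitable deviation.

No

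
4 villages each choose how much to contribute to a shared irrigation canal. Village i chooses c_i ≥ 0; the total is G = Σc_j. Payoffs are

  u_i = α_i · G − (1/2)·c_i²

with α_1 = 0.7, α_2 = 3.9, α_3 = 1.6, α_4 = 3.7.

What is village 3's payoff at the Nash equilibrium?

Village i's FOC: ∂u_i/∂c_i = α_i − c_i = 0, so c_i* = α_i.
NE contributions = (0.7, 3.9, 1.6, 3.7); G = 9.9.
u_3 = α_3·G − ½·(c_3)² = 1.6·9.9 − ½·1.6² = 14.56.

14.56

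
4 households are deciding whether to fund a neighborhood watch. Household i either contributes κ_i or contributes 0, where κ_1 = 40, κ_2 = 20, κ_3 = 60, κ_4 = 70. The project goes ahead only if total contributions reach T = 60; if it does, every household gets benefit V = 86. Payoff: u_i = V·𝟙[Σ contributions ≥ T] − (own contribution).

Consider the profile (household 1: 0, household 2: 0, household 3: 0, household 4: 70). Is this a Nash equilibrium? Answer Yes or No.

Yes

Total = 70 ≥ 60: provided.
Household 1 (pledges 0, payoff 86): pledging 40 → total 110, payoff 46. No gain.
Household 2 (pledges 0, payoff 86): pledging 20 → total 90, payoff 66. No gain.
Household 3 (pledges 0, payoff 86): pledging 60 → total 130, payoff 26. No gain.
Household 4 (pledges 70, payoff 16): dropping to 0 → total 0, payoff 0. No gain.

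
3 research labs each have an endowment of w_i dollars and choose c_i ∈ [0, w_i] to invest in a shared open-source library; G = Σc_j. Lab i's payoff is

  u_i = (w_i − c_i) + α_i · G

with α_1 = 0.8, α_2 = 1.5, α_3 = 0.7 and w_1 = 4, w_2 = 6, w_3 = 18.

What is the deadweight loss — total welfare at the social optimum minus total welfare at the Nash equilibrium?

∂u_i/∂c_i = α_i − 1, so lab i contributes w_i if α_i > 1, else 0.
α_i > 1 for i ∈ {2}; NE contributions (0, 6, 0), G = 6.
W^NE = Σw_i − G^NE + (Σα_i)·G^NE = 28 + 2·6 = 40.
Planner: ∂(Σu_j)/∂c_i = Σα_j − 1 = 2 > 0, so everyone contributes w_i; G^SO = 28, W^SO = 28 + 2·28 = 84.
Deadweight loss = 44.

44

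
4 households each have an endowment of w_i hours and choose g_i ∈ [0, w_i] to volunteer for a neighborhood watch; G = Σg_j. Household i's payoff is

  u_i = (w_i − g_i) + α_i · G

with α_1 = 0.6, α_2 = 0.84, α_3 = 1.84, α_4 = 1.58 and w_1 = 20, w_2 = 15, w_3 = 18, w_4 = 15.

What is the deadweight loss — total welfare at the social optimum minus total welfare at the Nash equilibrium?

∂u_i/∂g_i = α_i − 1, so household i contributes w_i if α_i > 1, else 0.
α_i > 1 for i ∈ {3, 4}; NE contributions (0, 0, 18, 15), G = 33.
W^NE = Σw_i − G^NE + (Σα_i)·G^NE = 68 + 3.86·33 = 195.38.
Planner: ∂(Σu_j)/∂g_i = Σα_j − 1 = 3.86 > 0, so everyone contributes w_i; G^SO = 68, W^SO = 68 + 3.86·68 = 330.48.
Deadweight loss = 135.1.

135.1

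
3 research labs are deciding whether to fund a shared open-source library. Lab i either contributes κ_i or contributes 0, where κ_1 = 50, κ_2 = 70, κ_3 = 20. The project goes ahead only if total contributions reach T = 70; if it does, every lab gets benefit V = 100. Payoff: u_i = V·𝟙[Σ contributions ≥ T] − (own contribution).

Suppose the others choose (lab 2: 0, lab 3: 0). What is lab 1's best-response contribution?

0

Others' total = 0. Even contributing 50 gives 50 < 70: no benefit either way.
Best response: 0.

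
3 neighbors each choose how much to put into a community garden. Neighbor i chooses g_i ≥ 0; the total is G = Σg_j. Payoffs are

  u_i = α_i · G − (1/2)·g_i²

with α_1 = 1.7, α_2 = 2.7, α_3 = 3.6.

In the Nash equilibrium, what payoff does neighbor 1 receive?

Neighbor i's FOC: ∂u_i/∂g_i = α_i − g_i = 0, so g_i* = α_i.
NE contributions = (1.7, 2.7, 3.6); G = 8.
u_1 = α_1·G − ½·(g_1)² = 1.7·8 − ½·1.7² = 12.155.

12.155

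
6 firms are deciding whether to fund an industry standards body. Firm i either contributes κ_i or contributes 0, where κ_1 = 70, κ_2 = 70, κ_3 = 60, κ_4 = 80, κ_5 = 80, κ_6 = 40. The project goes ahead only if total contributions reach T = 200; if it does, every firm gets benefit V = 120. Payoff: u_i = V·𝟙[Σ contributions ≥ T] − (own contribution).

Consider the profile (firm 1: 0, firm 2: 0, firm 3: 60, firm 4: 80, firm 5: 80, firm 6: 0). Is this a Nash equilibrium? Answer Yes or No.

Yes

Total = 220 ≥ 200: provided.
Firm 1 (pledges 0, payoff 120): pledging 70 → total 290, payoff 50. No gain.
Firm 2 (pledges 0, payoff 120): pledging 70 → total 290, payoff 50. No gain.
Firm 3 (pledges 60, payoff 60): dropping to 0 → total 160, payoff 0. No gain.
Firm 4 (pledges 80, payoff 40): dropping to 0 → total 140, payoff 0. No gain.
Firm 5 (pledges 80, payoff 40): dropping to 0 → total 140, payoff 0. No gain.
Firm 6 (pledges 0, payoff 120): pledging 40 → total 260, payoff 80. No gain.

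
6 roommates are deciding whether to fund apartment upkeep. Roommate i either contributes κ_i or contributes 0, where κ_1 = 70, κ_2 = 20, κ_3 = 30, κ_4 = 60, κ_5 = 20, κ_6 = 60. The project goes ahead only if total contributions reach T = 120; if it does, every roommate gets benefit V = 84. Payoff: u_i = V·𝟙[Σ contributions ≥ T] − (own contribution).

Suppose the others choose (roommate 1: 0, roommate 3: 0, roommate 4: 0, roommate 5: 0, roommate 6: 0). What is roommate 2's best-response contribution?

0

Others' total = 0. Even contributing 20 gives 20 < 120: no benefit either way.
Best response: 0.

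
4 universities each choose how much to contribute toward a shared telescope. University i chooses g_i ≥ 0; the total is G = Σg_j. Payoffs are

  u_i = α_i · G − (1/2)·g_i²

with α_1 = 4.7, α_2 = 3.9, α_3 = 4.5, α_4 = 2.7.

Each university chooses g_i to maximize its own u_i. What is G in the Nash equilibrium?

University i's FOC: ∂u_i/∂g_i = α_i − g_i = 0, so g_i* = α_i.
NE contributions = (4.7, 3.9, 4.5, 2.7); G = 15.8.

15.8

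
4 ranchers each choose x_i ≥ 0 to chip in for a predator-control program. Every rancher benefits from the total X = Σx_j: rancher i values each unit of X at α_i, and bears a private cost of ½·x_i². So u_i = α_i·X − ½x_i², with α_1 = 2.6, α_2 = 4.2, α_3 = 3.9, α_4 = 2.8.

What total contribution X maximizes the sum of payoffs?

Planner FOC: ∂(Σu_j)/∂x_i = (Σα_j) − x_i = 0, so x_i^SO = Σα_j = 13.5 for every i; X^SO = 54.

54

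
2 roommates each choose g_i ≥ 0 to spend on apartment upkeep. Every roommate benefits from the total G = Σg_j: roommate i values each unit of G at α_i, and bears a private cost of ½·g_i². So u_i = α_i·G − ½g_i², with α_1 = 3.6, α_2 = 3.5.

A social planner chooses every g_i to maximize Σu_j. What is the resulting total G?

Planner FOC: ∂(Σu_j)/∂g_i = (Σα_j) − g_i = 0, so g_i^SO = Σα_j = 7.1 for every i; G^SO = 14.2.

14.2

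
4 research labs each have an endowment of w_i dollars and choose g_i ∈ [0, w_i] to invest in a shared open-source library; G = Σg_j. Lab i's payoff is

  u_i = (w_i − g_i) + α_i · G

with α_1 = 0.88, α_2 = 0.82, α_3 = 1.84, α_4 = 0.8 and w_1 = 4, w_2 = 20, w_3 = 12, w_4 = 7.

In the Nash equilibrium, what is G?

12

∂u_i/∂g_i = α_i − 1, so lab i contributes w_i if α_i > 1, else 0.
α_i > 1 for i ∈ {3}; NE contributions (0, 0, 12, 0), G = 12.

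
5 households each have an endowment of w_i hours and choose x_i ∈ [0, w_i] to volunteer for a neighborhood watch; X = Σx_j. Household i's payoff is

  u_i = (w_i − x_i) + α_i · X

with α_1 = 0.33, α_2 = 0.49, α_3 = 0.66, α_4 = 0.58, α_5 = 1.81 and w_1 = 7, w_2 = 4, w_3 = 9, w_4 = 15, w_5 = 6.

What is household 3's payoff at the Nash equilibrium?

12.96

∂u_i/∂x_i = α_i − 1, so household i contributes w_i if α_i > 1, else 0.
α_i > 1 for i ∈ {5}; NE contributions (0, 0, 0, 0, 6), X = 6.
u_3 = (9 − 0) + 0.66·6 = 12.96.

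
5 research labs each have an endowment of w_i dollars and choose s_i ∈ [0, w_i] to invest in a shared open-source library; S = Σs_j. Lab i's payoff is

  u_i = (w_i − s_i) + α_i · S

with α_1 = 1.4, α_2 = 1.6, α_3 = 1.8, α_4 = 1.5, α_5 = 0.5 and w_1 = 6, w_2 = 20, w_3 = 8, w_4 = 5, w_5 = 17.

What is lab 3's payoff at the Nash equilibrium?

∂u_i/∂s_i = α_i − 1, so lab i contributes w_i if α_i > 1, else 0.
α_i > 1 for i ∈ {1, 2, 3, 4}; NE contributions (6, 20, 8, 5, 0), S = 39.
u_3 = (8 − 8) + 1.8·39 = 70.2.

70.2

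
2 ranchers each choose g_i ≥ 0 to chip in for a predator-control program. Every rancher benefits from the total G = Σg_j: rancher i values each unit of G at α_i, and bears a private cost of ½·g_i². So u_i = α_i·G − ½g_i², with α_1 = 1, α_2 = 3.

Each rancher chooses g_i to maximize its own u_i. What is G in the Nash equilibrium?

4

Rancher i's FOC: ∂u_i/∂g_i = α_i − g_i = 0, so g_i* = α_i.
NE contributions = (1, 3); G = 4.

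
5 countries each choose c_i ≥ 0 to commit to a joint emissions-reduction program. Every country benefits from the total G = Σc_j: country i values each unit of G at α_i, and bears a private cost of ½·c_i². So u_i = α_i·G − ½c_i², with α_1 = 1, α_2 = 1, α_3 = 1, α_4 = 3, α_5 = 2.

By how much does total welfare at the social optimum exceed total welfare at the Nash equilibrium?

Country i's FOC: ∂u_i/∂c_i = α_i − c_i = 0, so c_i* = α_i.
NE contributions = (1, 1, 1, 3, 2); G = 8.
W^NE = (Σα)·G − ½Σα_i² = 8² − ½·16 = 56.
Planner sets c_i = Σα_j = 8 for every i, so G^SO = 5·8 = 40.
W^SO = (Σα)·G^SO − ½·5·(Σα)² = (5/2)·8² = 160.
Deadweight loss = W^SO − W^NE = 104.

104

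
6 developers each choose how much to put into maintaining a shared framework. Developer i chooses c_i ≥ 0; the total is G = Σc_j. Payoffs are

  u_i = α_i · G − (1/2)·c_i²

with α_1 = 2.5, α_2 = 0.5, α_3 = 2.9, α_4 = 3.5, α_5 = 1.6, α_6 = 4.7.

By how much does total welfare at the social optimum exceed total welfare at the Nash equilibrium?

518.885

Developer i's FOC: ∂u_i/∂c_i = α_i − c_i = 0, so c_i* = α_i.
NE contributions = (2.5, 0.5, 2.9, 3.5, 1.6, 4.7); G = 15.7.
W^NE = (Σα)·G − ½Σα_i² = 15.7² − ½·51.81 = 220.585.
Planner sets c_i = Σα_j = 15.7 for every i, so G^SO = 6·15.7 = 94.2.
W^SO = (Σα)·G^SO − ½·6·(Σα)² = (6/2)·15.7² = 739.47.
Deadweight loss = W^SO − W^NE = 518.885.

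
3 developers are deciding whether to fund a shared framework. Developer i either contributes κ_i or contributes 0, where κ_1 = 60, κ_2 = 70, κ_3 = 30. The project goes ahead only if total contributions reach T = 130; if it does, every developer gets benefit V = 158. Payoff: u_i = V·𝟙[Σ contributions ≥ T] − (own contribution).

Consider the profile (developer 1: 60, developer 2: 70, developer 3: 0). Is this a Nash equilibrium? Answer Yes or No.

Yes

Total = 130 ≥ 130: provided.
Developer 1 (pledges 60, payoff 98): dropping to 0 → total 70, payoff 0. No gain.
Developer 2 (pledges 70, payoff 88): dropping to 0 → total 60, payoff 0. No gain.
Developer 3 (pledges 0, payoff 158): pledging 30 → total 160, payoff 128. No gain.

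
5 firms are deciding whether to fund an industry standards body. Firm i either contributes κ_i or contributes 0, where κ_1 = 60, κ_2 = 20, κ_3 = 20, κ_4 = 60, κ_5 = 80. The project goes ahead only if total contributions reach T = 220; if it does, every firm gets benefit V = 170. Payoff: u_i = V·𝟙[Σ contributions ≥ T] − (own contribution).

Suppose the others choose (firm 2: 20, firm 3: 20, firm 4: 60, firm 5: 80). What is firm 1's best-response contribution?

Others' total = 180. Contributing 60 brings total to 240 ≥ 220: gain V − κ_1 = 110.
Best response: 60.

60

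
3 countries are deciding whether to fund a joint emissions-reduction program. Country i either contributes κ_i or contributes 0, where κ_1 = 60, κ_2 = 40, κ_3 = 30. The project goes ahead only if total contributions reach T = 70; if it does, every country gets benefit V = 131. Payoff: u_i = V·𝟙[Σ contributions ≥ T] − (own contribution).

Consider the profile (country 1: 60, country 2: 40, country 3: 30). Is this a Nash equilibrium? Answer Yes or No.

Total = 130 ≥ 70: provided.
Country 1 (pledges 60, payoff 71): dropping to 0 → total 70, payoff 131. Profitable deviation.

No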